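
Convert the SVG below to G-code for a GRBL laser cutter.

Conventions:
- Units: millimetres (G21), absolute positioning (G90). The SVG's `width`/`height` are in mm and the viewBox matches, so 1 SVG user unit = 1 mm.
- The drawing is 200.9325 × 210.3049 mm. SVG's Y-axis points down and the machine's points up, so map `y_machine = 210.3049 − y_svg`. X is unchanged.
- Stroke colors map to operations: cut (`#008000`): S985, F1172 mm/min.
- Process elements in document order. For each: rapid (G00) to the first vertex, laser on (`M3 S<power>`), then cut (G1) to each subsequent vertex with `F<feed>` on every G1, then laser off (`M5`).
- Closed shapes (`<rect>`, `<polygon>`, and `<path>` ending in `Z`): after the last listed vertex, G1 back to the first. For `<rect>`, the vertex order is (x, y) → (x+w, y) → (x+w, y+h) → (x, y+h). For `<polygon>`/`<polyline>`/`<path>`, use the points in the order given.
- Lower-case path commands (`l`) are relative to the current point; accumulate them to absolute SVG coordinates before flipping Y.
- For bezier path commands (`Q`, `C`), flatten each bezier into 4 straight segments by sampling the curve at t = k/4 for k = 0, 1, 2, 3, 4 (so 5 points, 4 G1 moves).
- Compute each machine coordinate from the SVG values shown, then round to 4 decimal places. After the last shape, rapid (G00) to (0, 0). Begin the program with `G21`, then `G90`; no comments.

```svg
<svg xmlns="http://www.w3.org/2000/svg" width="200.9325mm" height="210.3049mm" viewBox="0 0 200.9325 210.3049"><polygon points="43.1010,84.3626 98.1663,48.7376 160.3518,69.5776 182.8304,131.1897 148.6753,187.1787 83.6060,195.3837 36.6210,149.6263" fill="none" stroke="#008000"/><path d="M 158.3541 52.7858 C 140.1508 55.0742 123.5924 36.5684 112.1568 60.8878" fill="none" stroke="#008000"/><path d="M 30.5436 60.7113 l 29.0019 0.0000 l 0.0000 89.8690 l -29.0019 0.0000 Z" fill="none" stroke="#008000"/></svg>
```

Since the viewBox matches the mm dimensions, user units are millimetres directly. The only transform is the Y-flip y_m = 210.3049 − y_svg.

Shape 1 is a regular polygon drawn with `<polygon>`. Its stroke #008000 means cut at S985, F1172. After flipping Y the toolpath is (43.1010,125.9423) → (98.1663,161.5673) → (160.3518,140.7273) → (182.8304,79.1152) → (148.6753,23.1262) → (83.6060,14.9212) → (36.6210,60.6786) → (43.1010,125.9423), returning to the start.

Shape 2 is a cubic bezier drawn with `<path>`. Its stroke #008000 means cut at S985, F1172. After flipping Y the toolpath is (158.3541,157.5191) → (145.0644,158.7077) → (132.7176,161.7297) → (121.6397,160.6210) → (112.1568,149.4171).

Shape 3 is a rectangle drawn with `<path>`. Its stroke #008000 means cut at S985, F1172. After flipping Y the toolpath is (30.5436,149.5936) → (59.5455,149.5936) → (59.5455,59.7246) → (30.5436,59.7246) → (30.5436,149.5936), returning to the start.

G21
G90
G00 X43.1010 Y125.9423
M3 S985
G1 X98.1663 Y161.5673 F1172
G1 X160.3518 Y140.7273 F1172
G1 X182.8304 Y79.1152 F1172
G1 X148.6753 Y23.1262 F1172
G1 X83.6060 Y14.9212 F1172
G1 X36.6210 Y60.6786 F1172
G1 X43.1010 Y125.9423 F1172
M5
G00 X158.3541 Y157.5191
M3 S985
G1 X145.0644 Y158.7077 F1172
G1 X132.7176 Y161.7297 F1172
G1 X121.6397 Y160.6210 F1172
G1 X112.1568 Y149.4171 F1172
M5
G00 X30.5436 Y149.5936
M3 S985
G1 X59.5455 Y149.5936 F1172
G1 X59.5455 Y59.7246 F1172
G1 X30.5436 Y59.7246 F1172
G1 X30.5436 Y149.5936 F1172
M5
G00 X0.0000 Y0.0000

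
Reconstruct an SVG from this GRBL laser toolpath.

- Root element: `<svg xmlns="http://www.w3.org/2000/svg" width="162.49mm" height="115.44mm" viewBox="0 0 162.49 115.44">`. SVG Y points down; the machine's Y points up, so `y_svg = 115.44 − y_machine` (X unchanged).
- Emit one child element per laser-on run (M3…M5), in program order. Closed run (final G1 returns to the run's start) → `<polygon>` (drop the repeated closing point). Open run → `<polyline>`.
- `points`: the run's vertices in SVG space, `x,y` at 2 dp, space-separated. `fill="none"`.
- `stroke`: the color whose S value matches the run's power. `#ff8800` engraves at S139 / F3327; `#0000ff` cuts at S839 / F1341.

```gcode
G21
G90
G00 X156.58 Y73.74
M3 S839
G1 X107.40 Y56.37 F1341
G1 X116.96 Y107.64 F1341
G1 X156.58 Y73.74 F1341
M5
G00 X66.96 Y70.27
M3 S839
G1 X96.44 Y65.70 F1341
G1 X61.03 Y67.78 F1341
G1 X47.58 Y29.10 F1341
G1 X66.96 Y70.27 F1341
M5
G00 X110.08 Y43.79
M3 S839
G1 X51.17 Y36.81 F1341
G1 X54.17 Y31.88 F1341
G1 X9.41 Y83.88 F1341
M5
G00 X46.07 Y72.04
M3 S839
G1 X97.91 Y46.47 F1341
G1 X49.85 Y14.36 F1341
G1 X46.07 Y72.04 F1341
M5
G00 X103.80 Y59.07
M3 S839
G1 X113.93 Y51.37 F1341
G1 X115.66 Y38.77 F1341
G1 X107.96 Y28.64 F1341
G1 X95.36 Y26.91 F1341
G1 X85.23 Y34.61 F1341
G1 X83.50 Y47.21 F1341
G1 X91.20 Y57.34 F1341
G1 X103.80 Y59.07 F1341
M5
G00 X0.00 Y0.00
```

Machine Y-up, SVG Y-down with viewBox height 115.44, so y_svg = 115.44 − y_machine; X carries over. Every run uses S839, so all elements get stroke `#0000ff` (cut).

Run 1: The run returns to its start, so emit a `<polygon>` with points (Y-flipped): 156.58,41.70 107.40,59.07 116.96,7.80.

Run 2: The run returns to its start, so emit a `<polygon>` with points (Y-flipped): 66.96,45.17 96.44,49.74 61.03,47.66 47.58,86.34.

Run 3: The run is open, so emit a `<polyline>` with points (Y-flipped): 110.08,71.65 51.17,78.63 54.17,83.56 9.41,31.56.

Run 4: The run returns to its start, so emit a `<polygon>` with points (Y-flipped): 46.07,43.40 97.91,68.97 49.85,101.08.

Run 5: The run returns to its start, so emit a `<polygon>` with points (Y-flipped): 103.80,56.37 113.93,64.07 115.66,76.67 107.96,86.80 95.36,88.53 85.23,80.83 83.50,68.23 91.20,58.10.

<svg xmlns="http://www.w3.org/2000/svg" width="162.49mm" height="115.44mm" viewBox="0 0 162.49 115.44">
  <polygon points="156.58,41.70 107.40,59.07 116.96,7.80" fill="none" stroke="#0000ff"/>
  <polygon points="66.96,45.17 96.44,49.74 61.03,47.66 47.58,86.34" fill="none" stroke="#0000ff"/>
  <polyline points="110.08,71.65 51.17,78.63 54.17,83.56 9.41,31.56" fill="none" stroke="#0000ff"/>
  <polygon points="46.07,43.40 97.91,68.97 49.85,101.08" fill="none" stroke="#0000ff"/>
  <polygon points="103.80,56.37 113.93,64.07 115.66,76.67 107.96,86.80 95.36,88.53 85.23,80.83 83.50,68.23 91.20,58.10" fill="none" stroke="#0000ff"/>
</svg>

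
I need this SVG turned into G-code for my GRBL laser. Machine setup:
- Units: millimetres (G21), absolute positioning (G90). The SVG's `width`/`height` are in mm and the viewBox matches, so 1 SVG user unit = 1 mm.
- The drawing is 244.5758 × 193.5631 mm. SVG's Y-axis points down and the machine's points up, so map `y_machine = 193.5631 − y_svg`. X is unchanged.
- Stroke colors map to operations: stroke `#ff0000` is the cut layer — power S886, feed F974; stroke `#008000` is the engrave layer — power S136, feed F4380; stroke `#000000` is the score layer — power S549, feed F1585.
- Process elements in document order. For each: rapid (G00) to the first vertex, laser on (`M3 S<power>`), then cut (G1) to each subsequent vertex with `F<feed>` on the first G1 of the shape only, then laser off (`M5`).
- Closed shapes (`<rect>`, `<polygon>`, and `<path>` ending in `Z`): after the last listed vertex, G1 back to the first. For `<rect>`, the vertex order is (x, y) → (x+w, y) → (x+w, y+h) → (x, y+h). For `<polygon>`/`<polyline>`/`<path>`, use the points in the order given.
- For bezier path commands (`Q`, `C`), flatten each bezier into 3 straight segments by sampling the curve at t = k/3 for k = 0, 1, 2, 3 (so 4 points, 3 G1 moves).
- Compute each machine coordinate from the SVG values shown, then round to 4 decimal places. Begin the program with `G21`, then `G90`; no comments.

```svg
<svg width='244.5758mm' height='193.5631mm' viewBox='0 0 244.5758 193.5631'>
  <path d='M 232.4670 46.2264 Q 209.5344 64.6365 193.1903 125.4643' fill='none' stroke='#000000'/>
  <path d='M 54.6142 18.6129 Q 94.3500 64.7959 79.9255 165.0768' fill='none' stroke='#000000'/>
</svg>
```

Since the viewBox matches the mm dimensions, user units are millimetres directly. The only transform is the Y-flip y_m = 193.5631 − y_svg.

Shape 1 is a quadratic bezier drawn with `<path>`. Its stroke #000000 means score at S549, F1585. After flipping Y the toolpath is (232.4670,147.3367) → (217.9107,130.3502) → (204.8184,103.9376) → (193.1903,68.0988).

Shape 2 is a quadratic bezier drawn with `<path>`. Its stroke #000000 means score at S549, F1585. After flipping Y the toolpath is (54.6142,174.9502) → (75.0869,138.1507) → (83.5240,89.3294) → (79.9255,28.4863).

G21
G90
G00 X232.4670 Y147.3367
M3 S549
G1 X217.9107 Y130.3502 F1585
G1 X204.8184 Y103.9376
G1 X193.1903 Y68.0988
M5
G00 X54.6142 Y174.9502
M3 S549
G1 X75.0869 Y138.1507 F1585
G1 X83.5240 Y89.3294
G1 X79.9255 Y28.4863
M5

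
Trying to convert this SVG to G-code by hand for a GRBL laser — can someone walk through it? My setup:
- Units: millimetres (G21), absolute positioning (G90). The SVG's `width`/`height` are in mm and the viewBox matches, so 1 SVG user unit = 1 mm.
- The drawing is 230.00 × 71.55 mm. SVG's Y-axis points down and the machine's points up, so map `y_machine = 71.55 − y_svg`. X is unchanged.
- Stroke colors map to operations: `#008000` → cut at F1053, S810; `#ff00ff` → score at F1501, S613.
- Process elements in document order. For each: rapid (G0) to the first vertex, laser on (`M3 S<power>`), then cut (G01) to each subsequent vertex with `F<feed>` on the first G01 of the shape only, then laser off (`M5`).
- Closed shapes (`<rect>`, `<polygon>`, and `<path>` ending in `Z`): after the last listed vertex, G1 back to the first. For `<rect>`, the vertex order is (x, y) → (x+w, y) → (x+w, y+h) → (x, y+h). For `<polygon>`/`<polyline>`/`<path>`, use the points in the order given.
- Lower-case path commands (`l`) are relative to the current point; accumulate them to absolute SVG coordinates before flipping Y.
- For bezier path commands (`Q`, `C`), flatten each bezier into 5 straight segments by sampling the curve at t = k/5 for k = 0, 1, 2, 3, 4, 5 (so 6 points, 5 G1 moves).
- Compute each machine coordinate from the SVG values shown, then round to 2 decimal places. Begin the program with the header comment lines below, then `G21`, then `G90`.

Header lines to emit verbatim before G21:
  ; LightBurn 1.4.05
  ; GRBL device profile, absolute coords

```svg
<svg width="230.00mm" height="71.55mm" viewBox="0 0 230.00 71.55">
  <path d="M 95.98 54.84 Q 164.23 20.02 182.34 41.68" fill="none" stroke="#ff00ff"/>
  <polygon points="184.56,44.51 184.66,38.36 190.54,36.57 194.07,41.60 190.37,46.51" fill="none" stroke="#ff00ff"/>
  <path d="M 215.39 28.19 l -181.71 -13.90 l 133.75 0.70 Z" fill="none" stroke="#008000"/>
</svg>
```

; LightBurn 1.4.05
; GRBL device profile, absolute coords
G21
G90
G0 X95.98 Y16.71
M3 S613
G01 X121.27 Y28.38 F1501
G01 X142.56 Y35.53
G01 X159.83 Y38.16
G01 X173.09 Y36.27
G01 X182.34 Y29.87
M5
G0 X184.56 Y27.04
M3 S613
G01 X184.66 Y33.19 F1501
G01 X190.54 Y34.98
G01 X194.07 Y29.95
G01 X190.37 Y25.04
G01 X184.56 Y27.04
M5
G0 X215.39 Y43.36
M3 S810
G01 X33.68 Y57.26 F1053
G01 X167.43 Y56.56
G01 X215.39 Y43.36
M5

viewBox `0 0 230.00 71.55` with mm width/height → 1 unit = 1 mm. Flip: y_m = 71.55 − y_svg.

**Shape 1** — `<path>` quadratic bezier, stroke `#ff00ff` → score (S613, F1501). Control points (SVG): P0=(95.98,54.84), P1=(164.23,20.02), P2=(182.34,41.68); sampled at t=k/5. Machine vertices: (95.98,16.71) → (121.27,28.38) → (142.56,35.53) → (159.83,38.16) → (173.09,36.27) → (182.34,29.87). Open path.

**Shape 2** — `<polygon>` regular polygon, stroke `#ff00ff` → score (S613, F1501). Machine vertices: (184.56,27.04) → (184.66,33.19) → (190.54,34.98) → (194.07,29.95) → (190.37,25.04) → (184.56,27.04). Closed: final G1 returns to the first vertex.

**Shape 3** — `<path>` closed polygon, stroke `#008000` → cut (S810, F1053). Machine vertices: (215.39,43.36) → (33.68,57.26) → (167.43,56.56) → (215.39,43.36). Closed: final G1 returns to the first vertex.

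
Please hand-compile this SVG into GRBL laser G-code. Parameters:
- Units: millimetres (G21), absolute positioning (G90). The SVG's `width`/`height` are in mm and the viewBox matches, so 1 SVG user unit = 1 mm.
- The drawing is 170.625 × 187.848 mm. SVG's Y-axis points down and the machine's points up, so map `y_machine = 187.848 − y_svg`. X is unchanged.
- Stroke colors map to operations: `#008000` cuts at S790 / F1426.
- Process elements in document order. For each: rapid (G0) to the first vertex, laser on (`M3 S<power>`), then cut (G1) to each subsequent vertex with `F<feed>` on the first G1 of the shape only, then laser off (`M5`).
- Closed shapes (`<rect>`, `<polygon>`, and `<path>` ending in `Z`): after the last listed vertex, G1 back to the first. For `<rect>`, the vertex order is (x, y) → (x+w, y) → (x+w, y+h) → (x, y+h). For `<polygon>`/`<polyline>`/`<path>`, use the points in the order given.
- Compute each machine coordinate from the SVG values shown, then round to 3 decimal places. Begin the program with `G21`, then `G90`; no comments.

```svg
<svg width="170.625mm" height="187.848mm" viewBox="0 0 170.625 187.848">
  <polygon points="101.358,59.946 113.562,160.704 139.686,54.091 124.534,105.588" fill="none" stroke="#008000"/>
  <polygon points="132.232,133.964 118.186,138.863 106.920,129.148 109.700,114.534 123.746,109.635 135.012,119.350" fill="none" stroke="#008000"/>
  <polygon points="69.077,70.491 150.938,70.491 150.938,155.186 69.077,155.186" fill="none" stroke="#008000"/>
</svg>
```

G21
G90
G0 X101.358 Y127.902
M3 S790
G1 X113.562 Y27.144 F1426
G1 X139.686 Y133.757
G1 X124.534 Y82.260
G1 X101.358 Y127.902
M5
G0 X132.232 Y53.884
M3 S790
G1 X118.186 Y48.985 F1426
G1 X106.920 Y58.700
G1 X109.700 Y73.314
G1 X123.746 Y78.213
G1 X135.012 Y68.498
G1 X132.232 Y53.884
M5
G0 X69.077 Y117.357
M3 S790
G1 X150.938 Y117.357 F1426
G1 X150.938 Y32.662
G1 X69.077 Y32.662
G1 X69.077 Y117.357
M5

Since the viewBox matches the mm dimensions, user units are millimetres directly. The only transform is the Y-flip y_m = 187.848 − y_svg.

Shape 1 is a closed polygon drawn with `<polygon>`. Its stroke #008000 means cut at S790, F1426. After flipping Y the toolpath is (101.358,127.902) → (113.562,27.144) → (139.686,133.757) → (124.534,82.260) → (101.358,127.902), returning to the start.

Shape 2 is a regular polygon drawn with `<polygon>`. Its stroke #008000 means cut at S790, F1426. After flipping Y the toolpath is (132.232,53.884) → (118.186,48.985) → (106.920,58.700) → (109.700,73.314) → (123.746,78.213) → (135.012,68.498) → (132.232,53.884), returning to the start.

Shape 3 is a rectangle drawn with `<polygon>`. Its stroke #008000 means cut at S790, F1426. After flipping Y the toolpath is (69.077,117.357) → (150.938,117.357) → (150.938,32.662) → (69.077,32.662) → (69.077,117.357), returning to the start.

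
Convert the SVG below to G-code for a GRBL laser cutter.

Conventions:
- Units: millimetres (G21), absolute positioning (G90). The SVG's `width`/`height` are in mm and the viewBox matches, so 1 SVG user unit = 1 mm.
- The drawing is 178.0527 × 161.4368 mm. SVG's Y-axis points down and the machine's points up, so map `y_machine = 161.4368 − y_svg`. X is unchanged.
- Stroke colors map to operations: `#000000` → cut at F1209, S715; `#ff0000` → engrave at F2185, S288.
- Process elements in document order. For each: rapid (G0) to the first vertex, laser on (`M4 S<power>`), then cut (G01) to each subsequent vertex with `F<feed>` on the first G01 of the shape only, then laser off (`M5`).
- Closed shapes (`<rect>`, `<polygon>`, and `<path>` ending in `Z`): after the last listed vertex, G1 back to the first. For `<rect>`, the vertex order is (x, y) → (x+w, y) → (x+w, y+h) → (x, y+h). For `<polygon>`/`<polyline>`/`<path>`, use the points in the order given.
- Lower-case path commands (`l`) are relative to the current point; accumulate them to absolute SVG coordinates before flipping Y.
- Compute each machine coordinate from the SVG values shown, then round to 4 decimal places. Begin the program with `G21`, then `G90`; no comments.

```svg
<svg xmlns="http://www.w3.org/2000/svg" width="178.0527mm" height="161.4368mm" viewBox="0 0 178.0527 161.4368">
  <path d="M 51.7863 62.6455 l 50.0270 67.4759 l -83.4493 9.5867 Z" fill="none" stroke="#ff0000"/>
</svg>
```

viewBox `0 0 178.0527 161.4368` with mm width/height → 1 unit = 1 mm. Flip: y_m = 161.4368 − y_svg.

**Shape 1** — `<path>` regular polygon, stroke `#ff0000` → engrave (S288, F2185). Machine vertices: (51.7863,98.7913) → (101.8133,31.3154) → (18.3640,21.7287) → (51.7863,98.7913). Closed: final G1 returns to the first vertex.

G21
G90
G0 X51.7863 Y98.7913
M4 S288
G01 X101.8133 Y31.3154 F2185
G01 X18.3640 Y21.7287
G01 X51.7863 Y98.7913
M5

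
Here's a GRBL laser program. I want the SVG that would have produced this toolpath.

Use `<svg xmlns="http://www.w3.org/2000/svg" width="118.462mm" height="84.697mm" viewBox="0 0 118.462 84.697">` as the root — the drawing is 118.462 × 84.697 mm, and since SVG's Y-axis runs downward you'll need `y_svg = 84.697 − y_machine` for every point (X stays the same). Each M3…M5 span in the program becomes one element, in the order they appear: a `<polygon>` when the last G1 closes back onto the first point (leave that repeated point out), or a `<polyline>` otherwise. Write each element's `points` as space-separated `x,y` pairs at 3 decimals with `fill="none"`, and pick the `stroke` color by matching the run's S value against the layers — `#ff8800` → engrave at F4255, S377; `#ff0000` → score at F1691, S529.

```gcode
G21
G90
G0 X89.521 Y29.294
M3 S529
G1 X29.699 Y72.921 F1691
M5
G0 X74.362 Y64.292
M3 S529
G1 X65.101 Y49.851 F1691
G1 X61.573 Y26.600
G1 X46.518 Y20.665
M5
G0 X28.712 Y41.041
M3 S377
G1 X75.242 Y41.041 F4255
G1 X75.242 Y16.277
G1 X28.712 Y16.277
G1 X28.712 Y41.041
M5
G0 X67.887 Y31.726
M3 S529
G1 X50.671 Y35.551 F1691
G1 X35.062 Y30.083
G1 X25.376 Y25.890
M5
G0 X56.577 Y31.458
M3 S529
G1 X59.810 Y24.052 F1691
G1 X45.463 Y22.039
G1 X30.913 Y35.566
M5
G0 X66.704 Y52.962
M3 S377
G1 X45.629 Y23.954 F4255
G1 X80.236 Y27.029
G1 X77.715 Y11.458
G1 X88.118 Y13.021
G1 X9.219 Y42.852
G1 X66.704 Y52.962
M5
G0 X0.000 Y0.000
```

Machine Y-up, SVG Y-down with viewBox height 84.697, so y_svg = 84.697 − y_machine; X carries over.

Run 1: the run's S529 means `#ff0000` (score). The run is open, so emit a `<polyline>` with points (Y-flipped): 89.521,55.403 29.699,11.776.

Run 2: S529 ⇒ score layer `#ff0000`. The run is open, so emit a `<polyline>` with points (Y-flipped): 74.362,20.405 65.101,34.846 61.573,58.097 46.518,64.032.

Run 3: the run's S377 means `#ff8800` (engrave). The run returns to its start, so emit a `<polygon>` with points (Y-flipped): 28.712,43.656 75.242,43.656 75.242,68.420 28.712,68.420.

Run 4: the run's S529 means `#ff0000` (score). The run is open, so emit a `<polyline>` with points (Y-flipped): 67.887,52.971 50.671,49.146 35.062,54.614 25.376,58.807.

Run 5: the run's S529 means `#ff0000` (score). The run is open, so emit a `<polyline>` with points (Y-flipped): 56.577,53.239 59.810,60.645 45.463,62.658 30.913,49.131.

Run 6: S377 ⇒ engrave layer `#ff8800`. The run returns to its start, so emit a `<polygon>` with points (Y-flipped): 66.704,31.735 45.629,60.743 80.236,57.668 77.715,73.239 88.118,71.676 9.219,41.845.

<svg xmlns="http://www.w3.org/2000/svg" width="118.462mm" height="84.697mm" viewBox="0 0 118.462 84.697">
  <polyline points="89.521,55.403 29.699,11.776" fill="none" stroke="#ff0000"/>
  <polyline points="74.362,20.405 65.101,34.846 61.573,58.097 46.518,64.032" fill="none" stroke="#ff0000"/>
  <polygon points="28.712,43.656 75.242,43.656 75.242,68.420 28.712,68.420" fill="none" stroke="#ff8800"/>
  <polyline points="67.887,52.971 50.671,49.146 35.062,54.614 25.376,58.807" fill="none" stroke="#ff0000"/>
  <polyline points="56.577,53.239 59.810,60.645 45.463,62.658 30.913,49.131" fill="none" stroke="#ff0000"/>
  <polygon points="66.704,31.735 45.629,60.743 80.236,57.668 77.715,73.239 88.118,71.676 9.219,41.845" fill="none" stroke="#ff8800"/>
</svg>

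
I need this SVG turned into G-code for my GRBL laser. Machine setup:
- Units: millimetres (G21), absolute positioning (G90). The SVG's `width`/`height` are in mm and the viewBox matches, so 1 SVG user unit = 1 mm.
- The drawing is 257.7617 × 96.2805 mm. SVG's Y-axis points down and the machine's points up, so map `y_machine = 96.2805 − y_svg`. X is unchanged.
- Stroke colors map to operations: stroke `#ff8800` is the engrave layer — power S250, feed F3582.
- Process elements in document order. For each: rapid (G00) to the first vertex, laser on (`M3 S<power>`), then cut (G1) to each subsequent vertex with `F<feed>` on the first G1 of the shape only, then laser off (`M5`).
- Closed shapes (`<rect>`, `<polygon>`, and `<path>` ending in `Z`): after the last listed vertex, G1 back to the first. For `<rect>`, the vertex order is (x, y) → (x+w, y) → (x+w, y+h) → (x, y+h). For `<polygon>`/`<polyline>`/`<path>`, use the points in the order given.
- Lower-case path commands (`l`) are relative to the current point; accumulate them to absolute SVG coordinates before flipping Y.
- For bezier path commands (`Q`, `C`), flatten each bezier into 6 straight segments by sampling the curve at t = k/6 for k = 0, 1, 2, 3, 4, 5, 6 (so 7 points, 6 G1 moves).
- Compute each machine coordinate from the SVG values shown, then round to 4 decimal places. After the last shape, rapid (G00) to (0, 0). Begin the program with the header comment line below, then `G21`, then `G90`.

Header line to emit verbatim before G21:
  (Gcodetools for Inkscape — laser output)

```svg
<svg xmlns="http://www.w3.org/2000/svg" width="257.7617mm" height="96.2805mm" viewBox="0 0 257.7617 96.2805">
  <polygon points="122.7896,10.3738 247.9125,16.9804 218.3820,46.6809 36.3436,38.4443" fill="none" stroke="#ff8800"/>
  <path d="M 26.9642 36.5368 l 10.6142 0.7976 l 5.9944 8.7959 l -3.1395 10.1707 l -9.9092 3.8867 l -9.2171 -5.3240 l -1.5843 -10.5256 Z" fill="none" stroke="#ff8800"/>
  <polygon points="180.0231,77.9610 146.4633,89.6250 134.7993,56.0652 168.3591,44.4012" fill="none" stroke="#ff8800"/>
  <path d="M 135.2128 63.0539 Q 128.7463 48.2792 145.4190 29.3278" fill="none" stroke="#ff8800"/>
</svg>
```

viewBox `0 0 257.7617 96.2805` with mm width/height → 1 unit = 1 mm. Flip: y_m = 96.2805 − y_svg.

**Shape 1** — `<polygon>` closed polygon, stroke `#ff8800` → engrave (S250, F3582). Machine vertices: (122.7896,85.9067) → (247.9125,79.3001) → (218.3820,49.5996) → (36.3436,57.8362) → (122.7896,85.9067). Closed: final G1 returns to the first vertex.

**Shape 2** — `<path>` regular polygon, stroke `#ff8800` → engrave (S250, F3582). Machine vertices: (26.9642,59.7437) → (37.5784,58.9461) → (43.5728,50.1502) → (40.4333,39.9795) → (30.5241,36.0928) → (21.3070,41.4168) → (19.7227,51.9424) → (26.9642,59.7437). Closed: final G1 returns to the first vertex.

**Shape 3** — `<polygon>` regular polygon, stroke `#ff8800` → engrave (S250, F3582). Machine vertices: (180.0231,18.3195) → (146.4633,6.6555) → (134.7993,40.2153) → (168.3591,51.8793) → (180.0231,18.3195). Closed: final G1 returns to the first vertex.

**Shape 4** — `<path>` quadratic bezier, stroke `#ff8800` → engrave (S250, F3582). Control points (SVG): P0=(135.2128,63.0539), P1=(128.7463,48.2792), P2=(145.4190,29.3278); sampled at t=k/6. Machine vertices: (135.2128,33.2266) → (133.7001,38.2675) → (133.4728,43.5405) → (134.5311,49.0455) → (136.8749,54.7825) → (140.5042,60.7516) → (145.4190,66.9527). Open path.

(Gcodetools for Inkscape — laser output)
G21
G90
G00 X122.7896 Y85.9067
M3 S250
G1 X247.9125 Y79.3001 F3582
G1 X218.3820 Y49.5996
G1 X36.3436 Y57.8362
G1 X122.7896 Y85.9067
M5
G00 X26.9642 Y59.7437
M3 S250
G1 X37.5784 Y58.9461 F3582
G1 X43.5728 Y50.1502
G1 X40.4333 Y39.9795
G1 X30.5241 Y36.0928
G1 X21.3070 Y41.4168
G1 X19.7227 Y51.9424
G1 X26.9642 Y59.7437
M5
G00 X180.0231 Y18.3195
M3 S250
G1 X146.4633 Y6.6555 F3582
G1 X134.7993 Y40.2153
G1 X168.3591 Y51.8793
G1 X180.0231 Y18.3195
M5
G00 X135.2128 Y33.2266
M3 S250
G1 X133.7001 Y38.2675 F3582
G1 X133.4728 Y43.5405
G1 X134.5311 Y49.0455
G1 X136.8749 Y54.7825
G1 X140.5042 Y60.7516
G1 X145.4190 Y66.9527
M5
G00 X0.0000 Y0.0000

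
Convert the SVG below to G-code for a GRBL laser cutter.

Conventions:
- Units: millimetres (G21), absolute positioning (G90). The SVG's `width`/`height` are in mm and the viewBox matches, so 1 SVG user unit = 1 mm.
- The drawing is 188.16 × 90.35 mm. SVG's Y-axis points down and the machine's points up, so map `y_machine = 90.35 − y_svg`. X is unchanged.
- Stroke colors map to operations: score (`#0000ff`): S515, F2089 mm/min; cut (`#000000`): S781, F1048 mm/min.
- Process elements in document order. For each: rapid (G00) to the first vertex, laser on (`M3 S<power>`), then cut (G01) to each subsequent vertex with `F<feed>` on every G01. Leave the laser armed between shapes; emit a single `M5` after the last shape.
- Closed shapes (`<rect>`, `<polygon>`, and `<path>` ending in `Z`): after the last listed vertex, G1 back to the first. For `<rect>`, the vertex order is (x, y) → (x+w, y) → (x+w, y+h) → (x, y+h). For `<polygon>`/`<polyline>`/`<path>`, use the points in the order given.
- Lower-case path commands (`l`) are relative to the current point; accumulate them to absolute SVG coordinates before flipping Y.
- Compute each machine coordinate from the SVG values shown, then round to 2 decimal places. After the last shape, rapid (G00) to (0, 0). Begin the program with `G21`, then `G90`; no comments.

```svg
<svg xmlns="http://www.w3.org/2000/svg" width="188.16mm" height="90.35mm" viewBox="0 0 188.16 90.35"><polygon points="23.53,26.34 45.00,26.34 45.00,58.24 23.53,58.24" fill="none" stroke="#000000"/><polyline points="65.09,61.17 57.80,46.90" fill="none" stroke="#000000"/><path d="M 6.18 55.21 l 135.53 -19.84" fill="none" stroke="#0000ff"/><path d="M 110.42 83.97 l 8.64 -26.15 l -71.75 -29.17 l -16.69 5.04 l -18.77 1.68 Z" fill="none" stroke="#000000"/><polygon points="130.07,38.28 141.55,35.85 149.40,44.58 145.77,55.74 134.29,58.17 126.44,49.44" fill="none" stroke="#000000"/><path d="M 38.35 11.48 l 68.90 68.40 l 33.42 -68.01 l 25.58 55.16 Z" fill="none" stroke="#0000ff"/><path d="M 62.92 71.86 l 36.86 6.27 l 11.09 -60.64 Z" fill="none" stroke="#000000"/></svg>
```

1 u = 1 mm; y_m = 90.35 − y.

[1] `<polygon>` rectangle, #000000→cut S781 F1048: (23.53,64.01) → (45.00,64.01) → (45.00,32.11) → (23.53,32.11) → (23.53,64.01) (closed)

[2] `<polyline>` line segment, #000000→cut S781 F1048: (65.09,29.18) → (57.80,43.45)

[3] `<path>` line segment, #0000ff→score S515 F2089: (6.18,35.14) → (141.71,54.98)

[4] `<path>` closed polygon, #000000→cut S781 F1048: (110.42,6.38) → (119.06,32.53) → (47.31,61.70) → (30.62,56.66) → (11.85,54.98) → (110.42,6.38) (closed)

[5] `<polygon>` regular polygon, #000000→cut S781 F1048: (130.07,52.07) → (141.55,54.50) → (149.40,45.77) → (145.77,34.61) → (134.29,32.18) → (126.44,40.91) → (130.07,52.07) (closed)

[6] `<path>` closed polygon, #0000ff→score S515 F2089: (38.35,78.87) → (107.25,10.47) → (140.67,78.48) → (166.25,23.32) → (38.35,78.87) (closed)

[7] `<path>` closed polygon, #000000→cut S781 F1048: (62.92,18.49) → (99.78,12.22) → (110.87,72.86) → (62.92,18.49) (closed)

G21
G90
G00 X23.53 Y64.01
M3 S781
G01 X45.00 Y64.01 F1048
G01 X45.00 Y32.11 F1048
G01 X23.53 Y32.11 F1048
G01 X23.53 Y64.01 F1048
G00 X65.09 Y29.18
M3 S781
G01 X57.80 Y43.45 F1048
G00 X6.18 Y35.14
M3 S515
G01 X141.71 Y54.98 F2089
G00 X110.42 Y6.38
M3 S781
G01 X119.06 Y32.53 F1048
G01 X47.31 Y61.70 F1048
G01 X30.62 Y56.66 F1048
G01 X11.85 Y54.98 F1048
G01 X110.42 Y6.38 F1048
G00 X130.07 Y52.07
M3 S781
G01 X141.55 Y54.50 F1048
G01 X149.40 Y45.77 F1048
G01 X145.77 Y34.61 F1048
G01 X134.29 Y32.18 F1048
G01 X126.44 Y40.91 F1048
G01 X130.07 Y52.07 F1048
G00 X38.35 Y78.87
M3 S515
G01 X107.25 Y10.47 F2089
G01 X140.67 Y78.48 F2089
G01 X166.25 Y23.32 F2089
G01 X38.35 Y78.87 F2089
G00 X62.92 Y18.49
M3 S781
G01 X99.78 Y12.22 F1048
G01 X110.87 Y72.86 F1048
G01 X62.92 Y18.49 F1048
M5
G00 X0.00 Y0.00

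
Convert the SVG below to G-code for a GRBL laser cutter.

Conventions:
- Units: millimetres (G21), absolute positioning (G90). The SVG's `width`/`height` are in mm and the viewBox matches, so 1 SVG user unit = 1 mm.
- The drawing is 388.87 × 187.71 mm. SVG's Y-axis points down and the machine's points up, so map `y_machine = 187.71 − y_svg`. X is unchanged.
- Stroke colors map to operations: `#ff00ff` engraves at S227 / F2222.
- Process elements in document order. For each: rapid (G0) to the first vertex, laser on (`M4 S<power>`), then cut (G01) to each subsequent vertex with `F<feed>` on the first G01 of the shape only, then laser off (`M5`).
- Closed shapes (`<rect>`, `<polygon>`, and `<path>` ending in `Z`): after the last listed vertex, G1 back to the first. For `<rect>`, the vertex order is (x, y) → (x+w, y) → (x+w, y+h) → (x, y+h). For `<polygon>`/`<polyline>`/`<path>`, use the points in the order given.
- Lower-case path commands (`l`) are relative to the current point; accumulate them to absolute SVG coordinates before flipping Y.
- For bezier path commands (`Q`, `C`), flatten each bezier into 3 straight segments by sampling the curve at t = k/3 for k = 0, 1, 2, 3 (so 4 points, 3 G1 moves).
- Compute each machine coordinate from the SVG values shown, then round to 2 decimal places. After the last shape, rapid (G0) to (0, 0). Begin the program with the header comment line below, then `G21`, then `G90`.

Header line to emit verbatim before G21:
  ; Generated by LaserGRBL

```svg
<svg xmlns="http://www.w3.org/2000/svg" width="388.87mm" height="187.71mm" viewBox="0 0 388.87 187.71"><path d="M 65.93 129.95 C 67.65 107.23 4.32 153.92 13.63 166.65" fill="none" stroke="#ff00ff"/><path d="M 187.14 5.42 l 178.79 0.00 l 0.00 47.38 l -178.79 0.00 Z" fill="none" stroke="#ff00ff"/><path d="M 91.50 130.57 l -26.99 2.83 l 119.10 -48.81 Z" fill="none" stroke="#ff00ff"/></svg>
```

; Generated by LaserGRBL
G21
G90
G0 X65.93 Y57.76
M4 S227
G01 X51.07 Y61.17 F2222
G01 X23.43 Y41.28
G01 X13.63 Y21.06
M5
G0 X187.14 Y182.29
M4 S227
G01 X365.93 Y182.29 F2222
G01 X365.93 Y134.91
G01 X187.14 Y134.91
G01 X187.14 Y182.29
M5
G0 X91.50 Y57.14
M4 S227
G01 X64.51 Y54.31 F2222
G01 X183.61 Y103.12
G01 X91.50 Y57.14
M5
G0 X0.00 Y0.00

viewBox `0 0 388.87 187.71` with mm width/height → 1 unit = 1 mm. Flip: y_m = 187.71 − y_svg.

**Shape 1** — `<path>` cubic bezier, stroke `#ff00ff` → engrave (S227, F2222). Control points (SVG): P0=(65.93,129.95), P1=(67.65,107.23), P2=(4.32,153.92), P3=(13.63,166.65); sampled at t=k/3. Machine vertices: (65.93,57.76) → (51.07,61.17) → (23.43,41.28) → (13.63,21.06). Open path.

**Shape 2** — `<path>` rectangle, stroke `#ff00ff` → engrave (S227, F2222). Machine vertices: (187.14,182.29) → (365.93,182.29) → (365.93,134.91) → (187.14,134.91) → (187.14,182.29). Closed: final G1 returns to the first vertex.

**Shape 3** — `<path>` closed polygon, stroke `#ff00ff` → engrave (S227, F2222). Machine vertices: (91.50,57.14) → (64.51,54.31) → (183.61,103.12) → (91.50,57.14). Closed: final G1 returns to the first vertex.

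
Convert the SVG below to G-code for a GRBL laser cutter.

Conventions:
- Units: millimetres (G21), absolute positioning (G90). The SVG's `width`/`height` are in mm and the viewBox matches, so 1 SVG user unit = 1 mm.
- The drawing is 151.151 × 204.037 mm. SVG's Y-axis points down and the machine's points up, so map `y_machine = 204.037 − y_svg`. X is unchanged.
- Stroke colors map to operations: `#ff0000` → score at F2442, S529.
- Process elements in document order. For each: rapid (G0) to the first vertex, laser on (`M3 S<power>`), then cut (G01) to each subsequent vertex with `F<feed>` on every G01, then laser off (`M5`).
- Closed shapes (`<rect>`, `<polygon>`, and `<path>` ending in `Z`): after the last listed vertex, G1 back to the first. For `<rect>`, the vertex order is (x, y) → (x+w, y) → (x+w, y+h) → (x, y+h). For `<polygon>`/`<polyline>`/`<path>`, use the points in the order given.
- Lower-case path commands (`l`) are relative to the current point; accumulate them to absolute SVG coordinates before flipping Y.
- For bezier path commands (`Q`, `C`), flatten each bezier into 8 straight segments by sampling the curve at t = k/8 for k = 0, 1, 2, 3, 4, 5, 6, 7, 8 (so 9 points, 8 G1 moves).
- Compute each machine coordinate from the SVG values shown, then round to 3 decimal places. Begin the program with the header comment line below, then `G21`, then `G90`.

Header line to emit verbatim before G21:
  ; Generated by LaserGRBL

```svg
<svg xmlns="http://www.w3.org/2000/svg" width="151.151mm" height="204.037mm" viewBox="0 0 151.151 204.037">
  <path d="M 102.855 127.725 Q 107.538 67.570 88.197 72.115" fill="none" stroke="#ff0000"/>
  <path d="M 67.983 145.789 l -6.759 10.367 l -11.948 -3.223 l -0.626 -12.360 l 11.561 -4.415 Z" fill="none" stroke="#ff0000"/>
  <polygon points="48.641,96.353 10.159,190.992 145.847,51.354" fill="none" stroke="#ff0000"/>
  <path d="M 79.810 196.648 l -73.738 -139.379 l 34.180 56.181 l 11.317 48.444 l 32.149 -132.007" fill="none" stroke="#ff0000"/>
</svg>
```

viewBox `0 0 151.151 204.037` with mm width/height → 1 unit = 1 mm. Flip: y_m = 204.037 − y_svg.

**Shape 1** — `<path>` quadratic bezier, stroke `#ff0000` → score (S529, F2442). Control points (SVG): P0=(102.855,127.725), P1=(107.538,67.570), P2=(88.197,72.115); sampled at t=k/8. Machine vertices: (102.855,76.312) → (103.650,90.340) → (103.695,102.346) → (102.989,112.330) → (101.532,120.292) → (99.324,126.232) → (96.366,130.151) → (92.657,132.047) → (88.197,131.922). Open path.

**Shape 2** — `<path>` regular polygon, stroke `#ff0000` → score (S529, F2442). Machine vertices: (67.983,58.248) → (61.224,47.881) → (49.276,51.104) → (48.650,63.464) → (60.211,67.879) → (67.983,58.248). Closed: final G1 returns to the first vertex.

**Shape 3** — `<polygon>` closed polygon, stroke `#ff0000` → score (S529, F2442). Machine vertices: (48.641,107.684) → (10.159,13.045) → (145.847,152.683) → (48.641,107.684). Closed: final G1 returns to the first vertex.

**Shape 4** — `<path>` open polyline, stroke `#ff0000` → score (S529, F2442). Machine vertices: (79.810,7.389) → (6.072,146.768) → (40.252,90.587) → (51.569,42.143) → (83.718,174.150). Open path.

; Generated by LaserGRBL
G21
G90
G0 X102.855 Y76.312
M3 S529
G01 X103.650 Y90.340 F2442
G01 X103.695 Y102.346 F2442
G01 X102.989 Y112.330 F2442
G01 X101.532 Y120.292 F2442
G01 X99.324 Y126.232 F2442
G01 X96.366 Y130.151 F2442
G01 X92.657 Y132.047 F2442
G01 X88.197 Y131.922 F2442
M5
G0 X67.983 Y58.248
M3 S529
G01 X61.224 Y47.881 F2442
G01 X49.276 Y51.104 F2442
G01 X48.650 Y63.464 F2442
G01 X60.211 Y67.879 F2442
G01 X67.983 Y58.248 F2442
M5
G0 X48.641 Y107.684
M3 S529
G01 X10.159 Y13.045 F2442
G01 X145.847 Y152.683 F2442
G01 X48.641 Y107.684 F2442
M5
G0 X79.810 Y7.389
M3 S529
G01 X6.072 Y146.768 F2442
G01 X40.252 Y90.587 F2442
G01 X51.569 Y42.143 F2442
G01 X83.718 Y174.150 F2442
M5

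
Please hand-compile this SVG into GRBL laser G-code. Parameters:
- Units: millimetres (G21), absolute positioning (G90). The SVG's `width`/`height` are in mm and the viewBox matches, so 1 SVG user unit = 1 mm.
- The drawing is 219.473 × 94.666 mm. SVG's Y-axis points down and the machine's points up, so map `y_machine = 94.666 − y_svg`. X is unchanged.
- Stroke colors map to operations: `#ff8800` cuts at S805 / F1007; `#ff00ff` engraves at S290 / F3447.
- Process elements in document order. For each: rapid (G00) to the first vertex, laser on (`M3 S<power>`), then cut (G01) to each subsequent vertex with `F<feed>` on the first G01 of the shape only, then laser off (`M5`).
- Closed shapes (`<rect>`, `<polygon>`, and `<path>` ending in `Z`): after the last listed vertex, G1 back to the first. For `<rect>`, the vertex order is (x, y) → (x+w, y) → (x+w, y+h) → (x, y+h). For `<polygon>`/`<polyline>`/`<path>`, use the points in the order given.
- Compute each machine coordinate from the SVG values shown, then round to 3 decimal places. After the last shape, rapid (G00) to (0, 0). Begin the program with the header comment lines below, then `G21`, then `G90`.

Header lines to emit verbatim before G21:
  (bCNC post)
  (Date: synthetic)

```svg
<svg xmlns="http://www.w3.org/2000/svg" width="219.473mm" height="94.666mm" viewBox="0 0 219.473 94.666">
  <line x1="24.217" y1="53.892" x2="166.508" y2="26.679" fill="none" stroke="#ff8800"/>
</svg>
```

(bCNC post)
(Date: synthetic)
G21
G90
G00 X24.217 Y40.774
M3 S805
G01 X166.508 Y67.987 F1007
M5
G00 X0.000 Y0.000

1 u = 1 mm; y_m = 94.666 − y.

[1] `<line>` line segment, #ff8800→cut S805 F1007: (24.217,40.774) → (166.508,67.987)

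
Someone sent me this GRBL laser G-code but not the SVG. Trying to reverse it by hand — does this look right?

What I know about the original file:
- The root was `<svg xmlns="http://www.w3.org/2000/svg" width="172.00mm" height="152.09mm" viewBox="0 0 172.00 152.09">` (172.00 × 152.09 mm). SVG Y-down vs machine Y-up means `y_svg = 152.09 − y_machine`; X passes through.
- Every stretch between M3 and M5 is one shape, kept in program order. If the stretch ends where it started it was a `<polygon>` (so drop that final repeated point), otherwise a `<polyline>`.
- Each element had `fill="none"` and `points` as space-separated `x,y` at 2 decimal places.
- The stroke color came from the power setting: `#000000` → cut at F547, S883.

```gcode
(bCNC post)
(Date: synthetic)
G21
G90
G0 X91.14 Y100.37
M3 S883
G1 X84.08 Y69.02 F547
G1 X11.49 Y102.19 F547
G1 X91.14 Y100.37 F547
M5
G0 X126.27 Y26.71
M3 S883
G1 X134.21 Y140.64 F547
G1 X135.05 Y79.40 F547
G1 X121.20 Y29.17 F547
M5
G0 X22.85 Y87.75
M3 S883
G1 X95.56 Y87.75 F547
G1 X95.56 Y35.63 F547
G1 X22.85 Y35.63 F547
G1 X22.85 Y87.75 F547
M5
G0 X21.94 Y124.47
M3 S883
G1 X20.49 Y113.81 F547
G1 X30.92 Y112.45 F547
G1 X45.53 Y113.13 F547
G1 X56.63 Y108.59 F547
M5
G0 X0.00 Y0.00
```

Machine Y-up, SVG Y-down with viewBox height 152.09, so y_svg = 152.09 − y_machine; X carries over. Every run uses S883, so all elements get stroke `#000000` (cut).

Run 1: The run returns to its start, so emit a `<polygon>` with points (Y-flipped): 91.14,51.72 84.08,83.07 11.49,49.90.

Run 2: The run is open, so emit a `<polyline>` with points (Y-flipped): 126.27,125.38 134.21,11.45 135.05,72.69 121.20,122.92.

Run 3: The run returns to its start, so emit a `<polygon>` with points (Y-flipped): 22.85,64.34 95.56,64.34 95.56,116.46 22.85,116.46.

Run 4: The run is open, so emit a `<polyline>` with points (Y-flipped): 21.94,27.62 20.49,38.28 30.92,39.64 45.53,38.96 56.63,43.50.

<svg xmlns="http://www.w3.org/2000/svg" width="172.00mm" height="152.09mm" viewBox="0 0 172.00 152.09">
  <polygon points="91.14,51.72 84.08,83.07 11.49,49.90" fill="none" stroke="#000000"/>
  <polyline points="126.27,125.38 134.21,11.45 135.05,72.69 121.20,122.92" fill="none" stroke="#000000"/>
  <polygon points="22.85,64.34 95.56,64.34 95.56,116.46 22.85,116.46" fill="none" stroke="#000000"/>
  <polyline points="21.94,27.62 20.49,38.28 30.92,39.64 45.53,38.96 56.63,43.50" fill="none" stroke="#000000"/>
</svg>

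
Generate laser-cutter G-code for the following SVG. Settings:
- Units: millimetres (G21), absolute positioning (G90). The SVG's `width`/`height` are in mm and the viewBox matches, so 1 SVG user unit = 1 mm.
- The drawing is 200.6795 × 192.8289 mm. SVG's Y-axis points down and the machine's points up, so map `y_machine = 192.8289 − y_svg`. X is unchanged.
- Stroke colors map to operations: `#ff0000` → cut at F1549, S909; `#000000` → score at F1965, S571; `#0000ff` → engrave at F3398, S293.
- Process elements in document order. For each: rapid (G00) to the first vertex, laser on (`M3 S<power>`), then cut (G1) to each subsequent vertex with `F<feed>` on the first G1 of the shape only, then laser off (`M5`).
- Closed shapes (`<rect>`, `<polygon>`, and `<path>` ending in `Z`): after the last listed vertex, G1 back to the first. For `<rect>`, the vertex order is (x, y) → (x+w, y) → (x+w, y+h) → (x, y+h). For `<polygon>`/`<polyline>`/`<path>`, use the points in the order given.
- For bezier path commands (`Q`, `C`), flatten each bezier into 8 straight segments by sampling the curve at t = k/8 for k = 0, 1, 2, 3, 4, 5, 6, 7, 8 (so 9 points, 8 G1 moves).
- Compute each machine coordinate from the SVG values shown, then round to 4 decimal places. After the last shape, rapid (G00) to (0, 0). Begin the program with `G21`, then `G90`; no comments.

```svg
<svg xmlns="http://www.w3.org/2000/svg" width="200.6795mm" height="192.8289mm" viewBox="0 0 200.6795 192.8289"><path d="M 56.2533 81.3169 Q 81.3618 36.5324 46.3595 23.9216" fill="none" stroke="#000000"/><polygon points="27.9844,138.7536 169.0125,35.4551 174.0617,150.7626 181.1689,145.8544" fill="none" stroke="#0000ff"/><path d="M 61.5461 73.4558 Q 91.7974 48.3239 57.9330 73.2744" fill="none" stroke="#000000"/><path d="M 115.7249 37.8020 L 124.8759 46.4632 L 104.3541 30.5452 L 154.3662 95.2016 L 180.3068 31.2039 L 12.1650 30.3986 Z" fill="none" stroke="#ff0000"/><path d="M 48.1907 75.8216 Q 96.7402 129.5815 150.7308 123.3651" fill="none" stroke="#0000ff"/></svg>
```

viewBox `0 0 200.6795 192.8289` with mm width/height → 1 unit = 1 mm. Flip: y_m = 192.8289 − y_svg.

**Shape 1** — `<path>` quadratic bezier, stroke `#000000` → score (S571, F1965). Control points (SVG): P0=(56.2533,81.3169), P1=(81.3618,36.5324), P2=(46.3595,23.9216); sampled at t=k/8. Machine vertices: (56.2533,111.5120) → (61.5912,122.2054) → (65.0506,131.8934) → (66.6316,140.5759) → (66.3341,148.2531) → (64.1581,154.9248) → (60.1037,160.5910) → (54.1708,165.2519) → (46.3595,168.9073). Open path.

**Shape 2** — `<polygon>` closed polygon, stroke `#0000ff` → engrave (S293, F3398). Machine vertices: (27.9844,54.0753) → (169.0125,157.3738) → (174.0617,42.0663) → (181.1689,46.9745) → (27.9844,54.0753). Closed: final G1 returns to the first vertex.

**Shape 3** — `<path>` quadratic bezier, stroke `#000000` → score (S571, F1965). Control points (SVG): P0=(61.5461,73.4558), P1=(91.7974,48.3239), P2=(57.9330,73.2744); sampled at t=k/8. Machine vertices: (61.5461,119.3731) → (68.1071,124.8735) → (72.6645,128.8089) → (75.2183,131.1792) → (75.7685,131.9844) → (74.3150,131.2245) → (70.8580,128.8996) → (65.3973,125.0096) → (57.9330,119.5545). Open path.

**Shape 4** — `<path>` closed polygon, stroke `#ff0000` → cut (S909, F1549). Machine vertices: (115.7249,155.0269) → (124.8759,146.3657) → (104.3541,162.2837) → (154.3662,97.6273) → (180.3068,161.6250) → (12.1650,162.4303) → (115.7249,155.0269). Closed: final G1 returns to the first vertex.

**Shape 5** — `<path>` quadratic bezier, stroke `#0000ff` → engrave (S293, F3398). Control points (SVG): P0=(48.1907,75.8216), P1=(96.7402,129.5815), P2=(150.7308,123.3651); sampled at t=k/8. Machine vertices: (48.1907,117.0073) → (60.4131,104.5045) → (72.8055,93.8759) → (85.3680,85.1215) → (98.1005,78.2415) → (111.0030,73.2357) → (124.0756,70.1041) → (137.3182,68.8468) → (150.7308,69.4638). Open path.

G21
G90
G00 X56.2533 Y111.5120
M3 S571
G1 X61.5912 Y122.2054 F1965
G1 X65.0506 Y131.8934
G1 X66.6316 Y140.5759
G1 X66.3341 Y148.2531
G1 X64.1581 Y154.9248
G1 X60.1037 Y160.5910
G1 X54.1708 Y165.2519
G1 X46.3595 Y168.9073
M5
G00 X27.9844 Y54.0753
M3 S293
G1 X169.0125 Y157.3738 F3398
G1 X174.0617 Y42.0663
G1 X181.1689 Y46.9745
G1 X27.9844 Y54.0753
M5
G00 X61.5461 Y119.3731
M3 S571
G1 X68.1071 Y124.8735 F1965
G1 X72.6645 Y128.8089
G1 X75.2183 Y131.1792
G1 X75.7685 Y131.9844
G1 X74.3150 Y131.2245
G1 X70.8580 Y128.8996
G1 X65.3973 Y125.0096
G1 X57.9330 Y119.5545
M5
G00 X115.7249 Y155.0269
M3 S909
G1 X124.8759 Y146.3657 F1549
G1 X104.3541 Y162.2837
G1 X154.3662 Y97.6273
G1 X180.3068 Y161.6250
G1 X12.1650 Y162.4303
G1 X115.7249 Y155.0269
M5
G00 X48.1907 Y117.0073
M3 S293
G1 X60.4131 Y104.5045 F3398
G1 X72.8055 Y93.8759
G1 X85.3680 Y85.1215
G1 X98.1005 Y78.2415
G1 X111.0030 Y73.2357
G1 X124.0756 Y70.1041
G1 X137.3182 Y68.8468
G1 X150.7308 Y69.4638
M5
G00 X0.0000 Y0.0000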